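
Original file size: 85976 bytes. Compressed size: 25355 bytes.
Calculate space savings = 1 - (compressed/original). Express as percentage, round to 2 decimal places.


ratio = compressed/original = 25355/85976 = 0.294908
savings = 1 - ratio = 1 - 0.294908 = 0.705092
as a percentage: 0.705092 * 100 = 70.51%

Space savings = 1 - 25355/85976 = 70.51%


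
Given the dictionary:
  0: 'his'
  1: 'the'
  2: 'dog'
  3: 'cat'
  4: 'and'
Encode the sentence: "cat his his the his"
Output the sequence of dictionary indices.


Look up each word in the dictionary:
  'cat' -> 3
  'his' -> 0
  'his' -> 0
  'the' -> 1
  'his' -> 0

Encoded: [3, 0, 0, 1, 0]


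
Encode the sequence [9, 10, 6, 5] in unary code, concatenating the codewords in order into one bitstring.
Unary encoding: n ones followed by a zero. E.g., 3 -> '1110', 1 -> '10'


Encode each number as n ones followed by a terminating 0:
  9 -> 1111111110 (10 bits)
  10 -> 11111111110 (11 bits)
  6 -> 1111110 (7 bits)
  5 -> 111110 (6 bits)
Total length = 10 + 11 + 7 + 6 = 34 bits.

Unary([9, 10, 6, 5]) = 1111111110111111111101111110111110 (34 bits)


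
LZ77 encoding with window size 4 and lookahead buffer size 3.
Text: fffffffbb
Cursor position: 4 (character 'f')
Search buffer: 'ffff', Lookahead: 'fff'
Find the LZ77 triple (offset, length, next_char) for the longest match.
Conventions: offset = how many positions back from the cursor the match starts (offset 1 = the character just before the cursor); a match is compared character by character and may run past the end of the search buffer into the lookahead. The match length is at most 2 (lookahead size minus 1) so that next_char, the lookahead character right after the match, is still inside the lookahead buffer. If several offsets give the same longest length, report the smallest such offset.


Try each offset into the search buffer:
  offset=1 (pos 3, char 'f'): match length 2
  offset=2 (pos 2, char 'f'): match length 2
  offset=3 (pos 1, char 'f'): match length 2
  offset=4 (pos 0, char 'f'): match length 2
Longest match has length 2, found at offsets 1, 2, 3, 4; take the smallest, offset 1.
next_char = character at position 4 + 2 = 6 -> 'f'

Best match: offset=1, length=2 (matching 'ff' starting at position 3)
LZ77 triple: (1, 2, 'f')


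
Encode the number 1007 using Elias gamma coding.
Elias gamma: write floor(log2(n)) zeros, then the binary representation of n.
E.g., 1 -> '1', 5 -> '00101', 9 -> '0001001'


num_bits = floor(log2(1007)) + 1 = 10
leading_zeros = num_bits - 1 = 9
binary(1007) = 1111101111

Elias gamma(1007) = '000000000' + '1111101111' = 0000000001111101111 (19 bits)


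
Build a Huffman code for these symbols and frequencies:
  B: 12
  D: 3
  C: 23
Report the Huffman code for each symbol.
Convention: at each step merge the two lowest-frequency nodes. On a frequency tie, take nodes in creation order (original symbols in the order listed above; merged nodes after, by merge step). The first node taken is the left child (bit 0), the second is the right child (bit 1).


Huffman tree construction:
Step 1: Merge D(3) + B(12) = 15
Step 2: Merge (D+B)(15) + C(23) = 38
Read each symbol's code off the tree from the root (left child = 0, right child = 1).

Codes:
  B: 01 (length 2)
  D: 00 (length 2)
  C: 1 (length 1)
Average code length: 53/38 = 1.3947 bits/symbol


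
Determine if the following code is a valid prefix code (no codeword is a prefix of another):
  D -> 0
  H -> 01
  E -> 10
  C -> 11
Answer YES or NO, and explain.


Checking each pair (does one codeword prefix another?):
  D='0' vs H='01': prefix -- VIOLATION

NO -- this is NOT a valid prefix code. D (0) is a prefix of H (01).


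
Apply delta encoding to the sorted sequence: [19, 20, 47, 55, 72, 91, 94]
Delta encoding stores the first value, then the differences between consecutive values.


First value: 19
Deltas:
  20 - 19 = 1
  47 - 20 = 27
  55 - 47 = 8
  72 - 55 = 17
  91 - 72 = 19
  94 - 91 = 3


Delta encoded: [19, 1, 27, 8, 17, 19, 3]


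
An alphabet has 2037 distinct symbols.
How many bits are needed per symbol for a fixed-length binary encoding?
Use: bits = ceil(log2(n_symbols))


log2(2037) = 10.9922
Bracket: 2^10 = 1024 < 2037 <= 2^11 = 2048
So ceil(log2(2037)) = 11

bits = ceil(log2(2037)) = ceil(10.9922) = 11 bits


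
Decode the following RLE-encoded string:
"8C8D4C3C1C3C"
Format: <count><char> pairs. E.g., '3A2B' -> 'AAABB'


Expanding each <count><char> pair:
  8C -> 'CCCCCCCC'
  8D -> 'DDDDDDDD'
  4C -> 'CCCC'
  3C -> 'CCC'
  1C -> 'C'
  3C -> 'CCC'

Decoded = CCCCCCCCDDDDDDDDCCCCCCCCCCC


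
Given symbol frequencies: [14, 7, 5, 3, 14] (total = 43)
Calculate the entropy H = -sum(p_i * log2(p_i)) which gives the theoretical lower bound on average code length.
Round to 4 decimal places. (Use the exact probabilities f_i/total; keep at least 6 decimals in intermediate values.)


Per-symbol terms -p_i * log2(p_i) with p_i = f_i/43:
  p = 14/43 = 0.325581: log2(p) = -1.618910, -p*log2(p) = 0.527087
  p = 7/43 = 0.162791: log2(p) = -2.618910, -p*log2(p) = 0.426334
  p = 5/43 = 0.116279: log2(p) = -3.104337, -p*log2(p) = 0.360969
  p = 3/43 = 0.069767: log2(p) = -3.841302, -p*log2(p) = 0.267998
  p = 14/43 = 0.325581: log2(p) = -1.618910, -p*log2(p) = 0.527087
H = 0.527087 + 0.426334 + 0.360969 + 0.267998 + 0.527087 = 2.109475

H = 2.1095 bits/symbol


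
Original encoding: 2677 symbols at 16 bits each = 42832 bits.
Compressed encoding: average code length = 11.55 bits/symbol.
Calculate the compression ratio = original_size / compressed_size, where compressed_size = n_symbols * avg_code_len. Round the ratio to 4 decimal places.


original_size = n_symbols * orig_bits = 2677 * 16 = 42832 bits
compressed_size = n_symbols * avg_code_len = 2677 * 11.55 = 30919.35 bits
ratio = original_size / compressed_size = 42832 / 30919.35 = 1.3853

Compression ratio = 1.3853


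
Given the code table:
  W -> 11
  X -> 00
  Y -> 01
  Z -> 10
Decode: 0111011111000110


Decoding:
01 -> Y
11 -> W
01 -> Y
11 -> W
11 -> W
00 -> X
01 -> Y
10 -> Z


Result: YWYWWXYZ


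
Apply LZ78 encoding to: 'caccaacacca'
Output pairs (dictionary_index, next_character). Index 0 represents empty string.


LZ78 encoding steps:
Dictionary: {0: ''}
Step 1: w='' (idx 0), next='c' -> output (0, 'c'), add 'c' as idx 1
Step 2: w='' (idx 0), next='a' -> output (0, 'a'), add 'a' as idx 2
Step 3: w='c' (idx 1), next='c' -> output (1, 'c'), add 'cc' as idx 3
Step 4: w='a' (idx 2), next='a' -> output (2, 'a'), add 'aa' as idx 4
Step 5: w='c' (idx 1), next='a' -> output (1, 'a'), add 'ca' as idx 5
Step 6: w='cc' (idx 3), next='a' -> output (3, 'a'), add 'cca' as idx 6


Encoded: [(0, 'c'), (0, 'a'), (1, 'c'), (2, 'a'), (1, 'a'), (3, 'a')]


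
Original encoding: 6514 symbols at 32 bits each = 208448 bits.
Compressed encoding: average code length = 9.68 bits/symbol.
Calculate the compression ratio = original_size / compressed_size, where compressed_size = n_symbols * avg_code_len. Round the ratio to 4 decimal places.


original_size = n_symbols * orig_bits = 6514 * 32 = 208448 bits
compressed_size = n_symbols * avg_code_len = 6514 * 9.68 = 63055.52 bits
ratio = original_size / compressed_size = 208448 / 63055.52 = 3.3058

Compression ratio = 3.3058


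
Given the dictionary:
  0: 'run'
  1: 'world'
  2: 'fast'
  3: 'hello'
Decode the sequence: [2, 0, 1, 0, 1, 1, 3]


Look up each index in the dictionary:
  2 -> 'fast'
  0 -> 'run'
  1 -> 'world'
  0 -> 'run'
  1 -> 'world'
  1 -> 'world'
  3 -> 'hello'

Decoded: "fast run world run world world hello"


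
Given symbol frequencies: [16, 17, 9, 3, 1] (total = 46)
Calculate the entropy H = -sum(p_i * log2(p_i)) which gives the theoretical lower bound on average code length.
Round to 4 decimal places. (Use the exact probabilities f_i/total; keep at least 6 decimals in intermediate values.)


Per-symbol terms -p_i * log2(p_i) with p_i = f_i/46:
  p = 16/46 = 0.347826: log2(p) = -1.523562, -p*log2(p) = 0.529935
  p = 17/46 = 0.369565: log2(p) = -1.436099, -p*log2(p) = 0.530732
  p = 9/46 = 0.195652: log2(p) = -2.353637, -p*log2(p) = 0.460494
  p = 3/46 = 0.065217: log2(p) = -3.938599, -p*log2(p) = 0.256865
  p = 1/46 = 0.021739: log2(p) = -5.523562, -p*log2(p) = 0.120077
H = 0.529935 + 0.530732 + 0.460494 + 0.256865 + 0.120077 = 1.898103

H = 1.8981 bits/symbol


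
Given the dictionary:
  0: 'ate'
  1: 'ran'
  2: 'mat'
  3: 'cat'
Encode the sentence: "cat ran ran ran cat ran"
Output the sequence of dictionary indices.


Look up each word in the dictionary:
  'cat' -> 3
  'ran' -> 1
  'ran' -> 1
  'ran' -> 1
  'cat' -> 3
  'ran' -> 1

Encoded: [3, 1, 1, 1, 3, 1]


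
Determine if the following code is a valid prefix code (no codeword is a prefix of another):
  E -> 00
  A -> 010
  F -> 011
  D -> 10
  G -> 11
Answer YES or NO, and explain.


Checking each pair (does one codeword prefix another?):
  E='00' vs A='010': no prefix
  E='00' vs F='011': no prefix
  E='00' vs D='10': no prefix
  E='00' vs G='11': no prefix
  A='010' vs E='00': no prefix
  A='010' vs F='011': no prefix
  A='010' vs D='10': no prefix
  A='010' vs G='11': no prefix
  F='011' vs E='00': no prefix
  F='011' vs A='010': no prefix
  F='011' vs D='10': no prefix
  F='011' vs G='11': no prefix
  D='10' vs E='00': no prefix
  D='10' vs A='010': no prefix
  D='10' vs F='011': no prefix
  D='10' vs G='11': no prefix
  G='11' vs E='00': no prefix
  G='11' vs A='010': no prefix
  G='11' vs F='011': no prefix
  G='11' vs D='10': no prefix
No violation found over all pairs.

YES -- this is a valid prefix code. No codeword is a prefix of any other codeword.


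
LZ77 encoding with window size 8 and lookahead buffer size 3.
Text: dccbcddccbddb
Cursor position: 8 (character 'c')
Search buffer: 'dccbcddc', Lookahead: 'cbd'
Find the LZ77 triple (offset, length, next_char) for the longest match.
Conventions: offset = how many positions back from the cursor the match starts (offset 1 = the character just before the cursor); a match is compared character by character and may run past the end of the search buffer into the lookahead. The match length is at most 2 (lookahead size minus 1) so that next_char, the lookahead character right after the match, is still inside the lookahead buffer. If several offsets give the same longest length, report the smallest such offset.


Try each offset into the search buffer:
  offset=1 (pos 7, char 'c'): match length 1
  offset=2 (pos 6, char 'd'): match length 0
  offset=3 (pos 5, char 'd'): match length 0
  offset=4 (pos 4, char 'c'): match length 1
  offset=5 (pos 3, char 'b'): match length 0
  offset=6 (pos 2, char 'c'): match length 2
  offset=7 (pos 1, char 'c'): match length 1
  offset=8 (pos 0, char 'd'): match length 0
Longest match has length 2 at offset 6.
next_char = character at position 8 + 2 = 10 -> 'd'

Best match: offset=6, length=2 (matching 'cb' starting at position 2)
LZ77 triple: (6, 2, 'd')


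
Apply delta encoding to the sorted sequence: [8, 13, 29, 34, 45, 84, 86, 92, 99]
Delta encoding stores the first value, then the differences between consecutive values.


First value: 8
Deltas:
  13 - 8 = 5
  29 - 13 = 16
  34 - 29 = 5
  45 - 34 = 11
  84 - 45 = 39
  86 - 84 = 2
  92 - 86 = 6
  99 - 92 = 7


Delta encoded: [8, 5, 16, 5, 11, 39, 2, 6, 7]


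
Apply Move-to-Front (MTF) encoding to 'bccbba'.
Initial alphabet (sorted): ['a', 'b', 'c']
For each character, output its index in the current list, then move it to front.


MTF encoding:
'b': index 1 in ['a', 'b', 'c'] -> ['b', 'a', 'c']
'c': index 2 in ['b', 'a', 'c'] -> ['c', 'b', 'a']
'c': index 0 in ['c', 'b', 'a'] -> ['c', 'b', 'a']
'b': index 1 in ['c', 'b', 'a'] -> ['b', 'c', 'a']
'b': index 0 in ['b', 'c', 'a'] -> ['b', 'c', 'a']
'a': index 2 in ['b', 'c', 'a'] -> ['a', 'b', 'c']


Output: [1, 2, 0, 1, 0, 2]


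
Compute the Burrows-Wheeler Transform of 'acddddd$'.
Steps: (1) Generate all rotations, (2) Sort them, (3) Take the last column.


Rotations (sorted):
  0: $acddddd -> last char: d
  1: acddddd$ -> last char: $
  2: cddddd$a -> last char: a
  3: d$acdddd -> last char: d
  4: dd$acddd -> last char: d
  5: ddd$acdd -> last char: d
  6: dddd$acd -> last char: d
  7: ddddd$ac -> last char: c


BWT = d$addddc


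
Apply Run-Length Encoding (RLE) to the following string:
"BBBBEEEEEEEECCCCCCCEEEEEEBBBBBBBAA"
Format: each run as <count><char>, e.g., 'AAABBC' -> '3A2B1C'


Scanning runs left to right:
  i=0: run of 'B' x 4 -> '4B'
  i=4: run of 'E' x 8 -> '8E'
  i=12: run of 'C' x 7 -> '7C'
  i=19: run of 'E' x 6 -> '6E'
  i=25: run of 'B' x 7 -> '7B'
  i=32: run of 'A' x 2 -> '2A'

RLE = 4B8E7C6E7B2A


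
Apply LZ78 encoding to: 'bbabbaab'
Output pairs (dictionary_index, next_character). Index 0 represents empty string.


LZ78 encoding steps:
Dictionary: {0: ''}
Step 1: w='' (idx 0), next='b' -> output (0, 'b'), add 'b' as idx 1
Step 2: w='b' (idx 1), next='a' -> output (1, 'a'), add 'ba' as idx 2
Step 3: w='b' (idx 1), next='b' -> output (1, 'b'), add 'bb' as idx 3
Step 4: w='' (idx 0), next='a' -> output (0, 'a'), add 'a' as idx 4
Step 5: w='a' (idx 4), next='b' -> output (4, 'b'), add 'ab' as idx 5


Encoded: [(0, 'b'), (1, 'a'), (1, 'b'), (0, 'a'), (4, 'b')]


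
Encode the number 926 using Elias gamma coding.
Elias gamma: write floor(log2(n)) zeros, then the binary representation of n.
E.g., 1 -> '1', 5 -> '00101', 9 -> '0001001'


num_bits = floor(log2(926)) + 1 = 10
leading_zeros = num_bits - 1 = 9
binary(926) = 1110011110

Elias gamma(926) = '000000000' + '1110011110' = 0000000001110011110 (19 bits)


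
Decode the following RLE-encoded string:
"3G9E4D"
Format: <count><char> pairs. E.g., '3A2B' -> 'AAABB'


Expanding each <count><char> pair:
  3G -> 'GGG'
  9E -> 'EEEEEEEEE'
  4D -> 'DDDD'

Decoded = GGGEEEEEEEEEDDDD


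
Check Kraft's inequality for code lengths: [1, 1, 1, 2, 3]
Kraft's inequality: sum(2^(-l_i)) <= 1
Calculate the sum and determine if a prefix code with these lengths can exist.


Sum = 2^(-1) + 2^(-1) + 2^(-1) + 2^(-2) + 2^(-3)
    = 0.5 + 0.5 + 0.5 + 0.25 + 0.125
    = 15/8 = 1.875
Since 1.875 > 1, Kraft's inequality is NOT satisfied.
A prefix code with these lengths CANNOT exist.

Kraft sum = 1.875. Not satisfied.


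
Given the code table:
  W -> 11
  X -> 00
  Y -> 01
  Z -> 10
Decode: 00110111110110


Decoding:
00 -> X
11 -> W
01 -> Y
11 -> W
11 -> W
01 -> Y
10 -> Z


Result: XWYWWYZ


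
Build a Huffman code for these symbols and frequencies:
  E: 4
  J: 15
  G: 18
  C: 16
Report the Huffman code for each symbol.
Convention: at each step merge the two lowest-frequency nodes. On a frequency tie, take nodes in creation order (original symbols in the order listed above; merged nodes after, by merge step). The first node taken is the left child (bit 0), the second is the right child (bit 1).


Huffman tree construction:
Step 1: Merge E(4) + J(15) = 19
Step 2: Merge C(16) + G(18) = 34
Step 3: Merge (E+J)(19) + (C+G)(34) = 53
Read each symbol's code off the tree from the root (left child = 0, right child = 1).

Codes:
  E: 00 (length 2)
  J: 01 (length 2)
  G: 11 (length 2)
  C: 10 (length 2)
Average code length: 106/53 = 2.0000 bits/symbol


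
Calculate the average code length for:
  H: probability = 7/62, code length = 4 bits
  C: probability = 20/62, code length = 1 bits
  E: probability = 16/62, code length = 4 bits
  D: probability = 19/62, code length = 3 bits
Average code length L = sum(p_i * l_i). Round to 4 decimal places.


Weighted contributions p_i * l_i:
  H: (7/62) * 4 = 28/62
  C: (20/62) * 1 = 20/62
  E: (16/62) * 4 = 64/62
  D: (19/62) * 3 = 57/62
Sum = (28 + 20 + 64 + 57)/62 = 169/62

L = 169/62 = 2.7258 bits/symbol


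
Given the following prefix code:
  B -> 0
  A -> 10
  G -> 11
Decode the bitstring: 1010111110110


Decoding step by step:
Bits 10 -> A
Bits 10 -> A
Bits 11 -> G
Bits 11 -> G
Bits 10 -> A
Bits 11 -> G
Bits 0 -> B


Decoded message: AAGGAGB


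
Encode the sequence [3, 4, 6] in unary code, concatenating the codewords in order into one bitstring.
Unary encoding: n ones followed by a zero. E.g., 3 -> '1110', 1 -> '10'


Encode each number as n ones followed by a terminating 0:
  3 -> 1110 (4 bits)
  4 -> 11110 (5 bits)
  6 -> 1111110 (7 bits)
Total length = 4 + 5 + 7 = 16 bits.

Unary([3, 4, 6]) = 1110111101111110 (16 bits)


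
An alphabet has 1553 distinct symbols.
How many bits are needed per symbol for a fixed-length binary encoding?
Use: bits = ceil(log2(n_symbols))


log2(1553) = 10.6008
Bracket: 2^10 = 1024 < 1553 <= 2^11 = 2048
So ceil(log2(1553)) = 11

bits = ceil(log2(1553)) = ceil(10.6008) = 11 bits


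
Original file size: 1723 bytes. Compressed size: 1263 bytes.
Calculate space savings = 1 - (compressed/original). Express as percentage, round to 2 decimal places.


ratio = compressed/original = 1263/1723 = 0.733024
savings = 1 - ratio = 1 - 0.733024 = 0.266976
as a percentage: 0.266976 * 100 = 26.7%

Space savings = 1 - 1263/1723 = 26.7%


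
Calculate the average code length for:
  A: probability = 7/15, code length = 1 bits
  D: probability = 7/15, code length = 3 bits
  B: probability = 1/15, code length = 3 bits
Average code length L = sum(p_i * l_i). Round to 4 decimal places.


Weighted contributions p_i * l_i:
  A: (7/15) * 1 = 7/15
  D: (7/15) * 3 = 21/15
  B: (1/15) * 3 = 3/15
Sum = (7 + 21 + 3)/15 = 31/15

L = 31/15 = 2.0667 bits/symbol


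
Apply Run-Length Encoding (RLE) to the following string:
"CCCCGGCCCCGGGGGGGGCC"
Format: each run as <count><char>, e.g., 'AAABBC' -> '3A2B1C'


Scanning runs left to right:
  i=0: run of 'C' x 4 -> '4C'
  i=4: run of 'G' x 2 -> '2G'
  i=6: run of 'C' x 4 -> '4C'
  i=10: run of 'G' x 8 -> '8G'
  i=18: run of 'C' x 2 -> '2C'

RLE = 4C2G4C8G2C


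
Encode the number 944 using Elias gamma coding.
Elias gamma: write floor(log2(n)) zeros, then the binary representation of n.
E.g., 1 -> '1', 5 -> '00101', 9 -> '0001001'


num_bits = floor(log2(944)) + 1 = 10
leading_zeros = num_bits - 1 = 9
binary(944) = 1110110000

Elias gamma(944) = '000000000' + '1110110000' = 0000000001110110000 (19 bits)


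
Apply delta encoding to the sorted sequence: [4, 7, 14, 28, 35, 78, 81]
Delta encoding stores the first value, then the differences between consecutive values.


First value: 4
Deltas:
  7 - 4 = 3
  14 - 7 = 7
  28 - 14 = 14
  35 - 28 = 7
  78 - 35 = 43
  81 - 78 = 3


Delta encoded: [4, 3, 7, 14, 7, 43, 3]


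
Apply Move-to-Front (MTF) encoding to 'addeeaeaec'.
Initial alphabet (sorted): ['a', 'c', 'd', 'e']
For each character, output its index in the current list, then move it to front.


MTF encoding:
'a': index 0 in ['a', 'c', 'd', 'e'] -> ['a', 'c', 'd', 'e']
'd': index 2 in ['a', 'c', 'd', 'e'] -> ['d', 'a', 'c', 'e']
'd': index 0 in ['d', 'a', 'c', 'e'] -> ['d', 'a', 'c', 'e']
'e': index 3 in ['d', 'a', 'c', 'e'] -> ['e', 'd', 'a', 'c']
'e': index 0 in ['e', 'd', 'a', 'c'] -> ['e', 'd', 'a', 'c']
'a': index 2 in ['e', 'd', 'a', 'c'] -> ['a', 'e', 'd', 'c']
'e': index 1 in ['a', 'e', 'd', 'c'] -> ['e', 'a', 'd', 'c']
'a': index 1 in ['e', 'a', 'd', 'c'] -> ['a', 'e', 'd', 'c']
'e': index 1 in ['a', 'e', 'd', 'c'] -> ['e', 'a', 'd', 'c']
'c': index 3 in ['e', 'a', 'd', 'c'] -> ['c', 'e', 'a', 'd']


Output: [0, 2, 0, 3, 0, 2, 1, 1, 1, 3]


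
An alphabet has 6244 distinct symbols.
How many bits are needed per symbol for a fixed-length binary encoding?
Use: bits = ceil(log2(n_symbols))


log2(6244) = 12.6083
Bracket: 2^12 = 4096 < 6244 <= 2^13 = 8192
So ceil(log2(6244)) = 13

bits = ceil(log2(6244)) = ceil(12.6083) = 13 bits


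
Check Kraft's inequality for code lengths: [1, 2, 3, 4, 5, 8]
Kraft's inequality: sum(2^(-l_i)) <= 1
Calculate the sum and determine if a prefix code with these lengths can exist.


Sum = 2^(-1) + 2^(-2) + 2^(-3) + 2^(-4) + 2^(-5) + 2^(-8)
    = 0.5 + 0.25 + 0.125 + 0.0625 + 0.03125 + 0.00390625
    = 249/256 = 0.97265625
Since 0.97265625 <= 1, Kraft's inequality IS satisfied.
A prefix code with these lengths CAN exist.

Kraft sum = 0.97265625. Satisfied.


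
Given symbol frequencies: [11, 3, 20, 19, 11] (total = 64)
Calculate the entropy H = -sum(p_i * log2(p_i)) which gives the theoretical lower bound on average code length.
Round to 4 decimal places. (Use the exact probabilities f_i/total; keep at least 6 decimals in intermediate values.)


Per-symbol terms -p_i * log2(p_i) with p_i = f_i/64:
  p = 11/64 = 0.171875: log2(p) = -2.540568, -p*log2(p) = 0.436660
  p = 3/64 = 0.046875: log2(p) = -4.415037, -p*log2(p) = 0.206955
  p = 20/64 = 0.312500: log2(p) = -1.678072, -p*log2(p) = 0.524397
  p = 19/64 = 0.296875: log2(p) = -1.752072, -p*log2(p) = 0.520147
  p = 11/64 = 0.171875: log2(p) = -2.540568, -p*log2(p) = 0.436660
H = 0.436660 + 0.206955 + 0.524397 + 0.520147 + 0.436660 = 2.124819

H = 2.1248 bits/symbol


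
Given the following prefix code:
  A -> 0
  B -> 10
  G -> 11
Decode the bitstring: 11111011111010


Decoding step by step:
Bits 11 -> G
Bits 11 -> G
Bits 10 -> B
Bits 11 -> G
Bits 11 -> G
Bits 10 -> B
Bits 10 -> B


Decoded message: GGBGGBB


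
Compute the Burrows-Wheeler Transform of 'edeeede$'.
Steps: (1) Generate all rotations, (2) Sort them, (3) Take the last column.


Rotations (sorted):
  0: $edeeede -> last char: e
  1: de$edeee -> last char: e
  2: deeede$e -> last char: e
  3: e$edeeed -> last char: d
  4: ede$edee -> last char: e
  5: edeeede$ -> last char: $
  6: eede$ede -> last char: e
  7: eeede$ed -> last char: d


BWT = eeede$ed


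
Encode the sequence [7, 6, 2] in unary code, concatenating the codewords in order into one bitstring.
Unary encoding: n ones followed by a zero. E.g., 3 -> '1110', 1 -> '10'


Encode each number as n ones followed by a terminating 0:
  7 -> 11111110 (8 bits)
  6 -> 1111110 (7 bits)
  2 -> 110 (3 bits)
Total length = 8 + 7 + 3 = 18 bits.

Unary([7, 6, 2]) = 111111101111110110 (18 bits)


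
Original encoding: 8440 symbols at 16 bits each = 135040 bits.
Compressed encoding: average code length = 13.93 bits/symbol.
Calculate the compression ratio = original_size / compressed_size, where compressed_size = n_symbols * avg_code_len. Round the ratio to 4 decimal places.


original_size = n_symbols * orig_bits = 8440 * 16 = 135040 bits
compressed_size = n_symbols * avg_code_len = 8440 * 13.93 = 117569.2 bits
ratio = original_size / compressed_size = 135040 / 117569.2 = 1.1486

Compression ratio = 1.1486


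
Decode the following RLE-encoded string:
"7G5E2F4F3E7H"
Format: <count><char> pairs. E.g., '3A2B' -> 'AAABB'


Expanding each <count><char> pair:
  7G -> 'GGGGGGG'
  5E -> 'EEEEE'
  2F -> 'FF'
  4F -> 'FFFF'
  3E -> 'EEE'
  7H -> 'HHHHHHH'

Decoded = GGGGGGGEEEEEFFFFFFEEEHHHHHHH


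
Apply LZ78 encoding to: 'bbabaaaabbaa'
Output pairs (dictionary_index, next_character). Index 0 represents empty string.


LZ78 encoding steps:
Dictionary: {0: ''}
Step 1: w='' (idx 0), next='b' -> output (0, 'b'), add 'b' as idx 1
Step 2: w='b' (idx 1), next='a' -> output (1, 'a'), add 'ba' as idx 2
Step 3: w='ba' (idx 2), next='a' -> output (2, 'a'), add 'baa' as idx 3
Step 4: w='' (idx 0), next='a' -> output (0, 'a'), add 'a' as idx 4
Step 5: w='a' (idx 4), next='b' -> output (4, 'b'), add 'ab' as idx 5
Step 6: w='baa' (idx 3), end of input -> output (3, '')


Encoded: [(0, 'b'), (1, 'a'), (2, 'a'), (0, 'a'), (4, 'b'), (3, '')]


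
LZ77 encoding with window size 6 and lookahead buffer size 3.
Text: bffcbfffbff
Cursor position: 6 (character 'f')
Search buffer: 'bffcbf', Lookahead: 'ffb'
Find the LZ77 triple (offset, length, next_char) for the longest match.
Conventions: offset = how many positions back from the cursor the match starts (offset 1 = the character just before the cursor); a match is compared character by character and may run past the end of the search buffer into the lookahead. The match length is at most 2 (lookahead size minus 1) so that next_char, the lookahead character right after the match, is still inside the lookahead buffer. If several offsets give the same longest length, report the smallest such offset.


Try each offset into the search buffer:
  offset=1 (pos 5, char 'f'): match length 2
  offset=2 (pos 4, char 'b'): match length 0
  offset=3 (pos 3, char 'c'): match length 0
  offset=4 (pos 2, char 'f'): match length 1
  offset=5 (pos 1, char 'f'): match length 2
  offset=6 (pos 0, char 'b'): match length 0
Longest match has length 2, found at offsets 1, 5; take the smallest, offset 1.
next_char = character at position 6 + 2 = 8 -> 'b'

Best match: offset=1, length=2 (matching 'ff' starting at position 5)
LZ77 triple: (1, 2, 'b')


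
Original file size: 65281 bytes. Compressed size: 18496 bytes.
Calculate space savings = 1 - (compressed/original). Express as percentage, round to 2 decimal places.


ratio = compressed/original = 18496/65281 = 0.283329
savings = 1 - ratio = 1 - 0.283329 = 0.716671
as a percentage: 0.716671 * 100 = 71.67%

Space savings = 1 - 18496/65281 = 71.67%


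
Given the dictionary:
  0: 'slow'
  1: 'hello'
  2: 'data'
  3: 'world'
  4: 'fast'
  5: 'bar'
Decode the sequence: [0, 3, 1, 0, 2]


Look up each index in the dictionary:
  0 -> 'slow'
  3 -> 'world'
  1 -> 'hello'
  0 -> 'slow'
  2 -> 'data'

Decoded: "slow world hello slow data"


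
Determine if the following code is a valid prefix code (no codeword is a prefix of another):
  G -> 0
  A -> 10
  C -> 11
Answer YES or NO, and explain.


Checking each pair (does one codeword prefix another?):
  G='0' vs A='10': no prefix
  G='0' vs C='11': no prefix
  A='10' vs G='0': no prefix
  A='10' vs C='11': no prefix
  C='11' vs G='0': no prefix
  C='11' vs A='10': no prefix
No violation found over all pairs.

YES -- this is a valid prefix code. No codeword is a prefix of any other codeword.


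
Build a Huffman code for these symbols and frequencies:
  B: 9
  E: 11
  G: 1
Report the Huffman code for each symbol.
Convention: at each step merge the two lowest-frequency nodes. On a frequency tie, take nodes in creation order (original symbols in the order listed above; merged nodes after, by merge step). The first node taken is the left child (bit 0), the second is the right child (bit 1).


Huffman tree construction:
Step 1: Merge G(1) + B(9) = 10
Step 2: Merge (G+B)(10) + E(11) = 21
Read each symbol's code off the tree from the root (left child = 0, right child = 1).

Codes:
  B: 01 (length 2)
  E: 1 (length 1)
  G: 00 (length 2)
Average code length: 31/21 = 1.4762 bits/symbol


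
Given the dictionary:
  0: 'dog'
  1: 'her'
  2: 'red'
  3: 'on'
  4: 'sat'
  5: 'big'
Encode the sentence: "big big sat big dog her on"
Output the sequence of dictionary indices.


Look up each word in the dictionary:
  'big' -> 5
  'big' -> 5
  'sat' -> 4
  'big' -> 5
  'dog' -> 0
  'her' -> 1
  'on' -> 3

Encoded: [5, 5, 4, 5, 0, 1, 3]


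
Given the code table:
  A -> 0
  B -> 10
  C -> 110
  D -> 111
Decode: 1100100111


Decoding:
110 -> C
0 -> A
10 -> B
0 -> A
111 -> D


Result: CABAD


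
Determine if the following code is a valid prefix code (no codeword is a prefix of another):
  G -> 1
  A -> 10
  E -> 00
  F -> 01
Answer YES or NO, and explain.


Checking each pair (does one codeword prefix another?):
  G='1' vs A='10': prefix -- VIOLATION

NO -- this is NOT a valid prefix code. G (1) is a prefix of A (10).


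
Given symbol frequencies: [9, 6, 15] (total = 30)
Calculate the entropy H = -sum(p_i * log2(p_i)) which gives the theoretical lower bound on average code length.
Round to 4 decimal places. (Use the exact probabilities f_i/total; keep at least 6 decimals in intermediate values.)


Per-symbol terms -p_i * log2(p_i) with p_i = f_i/30:
  p = 9/30 = 0.300000: log2(p) = -1.736966, -p*log2(p) = 0.521090
  p = 6/30 = 0.200000: log2(p) = -2.321928, -p*log2(p) = 0.464386
  p = 15/30 = 0.500000: log2(p) = -1.000000, -p*log2(p) = 0.500000
H = 0.521090 + 0.464386 + 0.500000 = 1.485476

H = 1.4855 bits/symbol


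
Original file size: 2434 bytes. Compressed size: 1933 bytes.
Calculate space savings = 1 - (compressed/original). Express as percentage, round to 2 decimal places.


ratio = compressed/original = 1933/2434 = 0.794166
savings = 1 - ratio = 1 - 0.794166 = 0.205834
as a percentage: 0.205834 * 100 = 20.58%

Space savings = 1 - 1933/2434 = 20.58%


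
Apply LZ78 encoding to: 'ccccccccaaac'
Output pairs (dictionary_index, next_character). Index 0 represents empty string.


LZ78 encoding steps:
Dictionary: {0: ''}
Step 1: w='' (idx 0), next='c' -> output (0, 'c'), add 'c' as idx 1
Step 2: w='c' (idx 1), next='c' -> output (1, 'c'), add 'cc' as idx 2
Step 3: w='cc' (idx 2), next='c' -> output (2, 'c'), add 'ccc' as idx 3
Step 4: w='cc' (idx 2), next='a' -> output (2, 'a'), add 'cca' as idx 4
Step 5: w='' (idx 0), next='a' -> output (0, 'a'), add 'a' as idx 5
Step 6: w='a' (idx 5), next='c' -> output (5, 'c'), add 'ac' as idx 6


Encoded: [(0, 'c'), (1, 'c'), (2, 'c'), (2, 'a'), (0, 'a'), (5, 'c')]


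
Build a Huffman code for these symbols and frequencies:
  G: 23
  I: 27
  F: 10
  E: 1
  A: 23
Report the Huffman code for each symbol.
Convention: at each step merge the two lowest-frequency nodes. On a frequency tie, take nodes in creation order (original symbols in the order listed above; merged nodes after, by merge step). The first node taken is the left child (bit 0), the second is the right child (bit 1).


Huffman tree construction:
Step 1: Merge E(1) + F(10) = 11
Step 2: Merge (E+F)(11) + G(23) = 34
Step 3: Merge A(23) + I(27) = 50
Step 4: Merge ((E+F)+G)(34) + (A+I)(50) = 84
Read each symbol's code off the tree from the root (left child = 0, right child = 1).

Codes:
  G: 01 (length 2)
  I: 11 (length 2)
  F: 001 (length 3)
  E: 000 (length 3)
  A: 10 (length 2)
Average code length: 179/84 = 2.1310 bits/symbol


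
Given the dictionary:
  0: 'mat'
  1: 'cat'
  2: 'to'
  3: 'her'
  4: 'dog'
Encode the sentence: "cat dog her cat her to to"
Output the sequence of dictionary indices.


Look up each word in the dictionary:
  'cat' -> 1
  'dog' -> 4
  'her' -> 3
  'cat' -> 1
  'her' -> 3
  'to' -> 2
  'to' -> 2

Encoded: [1, 4, 3, 1, 3, 2, 2]


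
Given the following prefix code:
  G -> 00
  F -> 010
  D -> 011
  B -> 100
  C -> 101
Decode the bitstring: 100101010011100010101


Decoding step by step:
Bits 100 -> B
Bits 101 -> C
Bits 010 -> F
Bits 011 -> D
Bits 100 -> B
Bits 010 -> F
Bits 101 -> C


Decoded message: BCFDBFC


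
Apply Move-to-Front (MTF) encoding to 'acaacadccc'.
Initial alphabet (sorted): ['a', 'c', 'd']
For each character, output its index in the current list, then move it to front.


MTF encoding:
'a': index 0 in ['a', 'c', 'd'] -> ['a', 'c', 'd']
'c': index 1 in ['a', 'c', 'd'] -> ['c', 'a', 'd']
'a': index 1 in ['c', 'a', 'd'] -> ['a', 'c', 'd']
'a': index 0 in ['a', 'c', 'd'] -> ['a', 'c', 'd']
'c': index 1 in ['a', 'c', 'd'] -> ['c', 'a', 'd']
'a': index 1 in ['c', 'a', 'd'] -> ['a', 'c', 'd']
'd': index 2 in ['a', 'c', 'd'] -> ['d', 'a', 'c']
'c': index 2 in ['d', 'a', 'c'] -> ['c', 'd', 'a']
'c': index 0 in ['c', 'd', 'a'] -> ['c', 'd', 'a']
'c': index 0 in ['c', 'd', 'a'] -> ['c', 'd', 'a']


Output: [0, 1, 1, 0, 1, 1, 2, 2, 0, 0]


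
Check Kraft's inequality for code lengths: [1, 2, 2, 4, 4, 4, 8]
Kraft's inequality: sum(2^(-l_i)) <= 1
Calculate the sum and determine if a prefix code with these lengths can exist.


Sum = 2^(-1) + 2^(-2) + 2^(-2) + 2^(-4) + 2^(-4) + 2^(-4) + 2^(-8)
    = 0.5 + 0.25 + 0.25 + 0.0625 + 0.0625 + 0.0625 + 0.00390625
    = 305/256 = 1.19140625
Since 1.19140625 > 1, Kraft's inequality is NOT satisfied.
A prefix code with these lengths CANNOT exist.

Kraft sum = 1.19140625. Not satisfied.


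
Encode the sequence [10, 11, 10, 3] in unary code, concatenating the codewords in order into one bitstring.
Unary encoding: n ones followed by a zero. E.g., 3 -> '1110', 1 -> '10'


Encode each number as n ones followed by a terminating 0:
  10 -> 11111111110 (11 bits)
  11 -> 111111111110 (12 bits)
  10 -> 11111111110 (11 bits)
  3 -> 1110 (4 bits)
Total length = 11 + 12 + 11 + 4 = 38 bits.

Unary([10, 11, 10, 3]) = 11111111110111111111110111111111101110 (38 bits)


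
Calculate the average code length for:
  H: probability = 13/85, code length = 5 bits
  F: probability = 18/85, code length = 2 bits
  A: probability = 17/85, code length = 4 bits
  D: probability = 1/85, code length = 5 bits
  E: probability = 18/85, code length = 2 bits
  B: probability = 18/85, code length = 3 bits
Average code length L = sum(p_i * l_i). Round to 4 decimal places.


Weighted contributions p_i * l_i:
  H: (13/85) * 5 = 65/85
  F: (18/85) * 2 = 36/85
  A: (17/85) * 4 = 68/85
  D: (1/85) * 5 = 5/85
  E: (18/85) * 2 = 36/85
  B: (18/85) * 3 = 54/85
Sum = (65 + 36 + 68 + 5 + 36 + 54)/85 = 264/85

L = 264/85 = 3.1059 bits/symbol


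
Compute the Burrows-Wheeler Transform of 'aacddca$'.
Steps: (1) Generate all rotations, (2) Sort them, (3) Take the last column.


Rotations (sorted):
  0: $aacddca -> last char: a
  1: a$aacddc -> last char: c
  2: aacddca$ -> last char: $
  3: acddca$a -> last char: a
  4: ca$aacdd -> last char: d
  5: cddca$aa -> last char: a
  6: dca$aacd -> last char: d
  7: ddca$aac -> last char: c


BWT = ac$adadc


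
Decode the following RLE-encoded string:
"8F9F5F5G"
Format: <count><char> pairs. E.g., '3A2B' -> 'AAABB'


Expanding each <count><char> pair:
  8F -> 'FFFFFFFF'
  9F -> 'FFFFFFFFF'
  5F -> 'FFFFF'
  5G -> 'GGGGG'

Decoded = FFFFFFFFFFFFFFFFFFFFFFGGGGG


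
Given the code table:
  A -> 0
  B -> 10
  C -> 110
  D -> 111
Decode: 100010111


Decoding:
10 -> B
0 -> A
0 -> A
10 -> B
111 -> D


Result: BAABD


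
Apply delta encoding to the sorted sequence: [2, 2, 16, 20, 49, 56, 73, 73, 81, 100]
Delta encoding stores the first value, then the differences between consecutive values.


First value: 2
Deltas:
  2 - 2 = 0
  16 - 2 = 14
  20 - 16 = 4
  49 - 20 = 29
  56 - 49 = 7
  73 - 56 = 17
  73 - 73 = 0
  81 - 73 = 8
  100 - 81 = 19


Delta encoded: [2, 0, 14, 4, 29, 7, 17, 0, 8, 19]


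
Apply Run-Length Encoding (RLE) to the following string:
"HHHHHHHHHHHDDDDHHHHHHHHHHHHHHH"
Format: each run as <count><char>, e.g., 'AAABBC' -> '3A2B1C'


Scanning runs left to right:
  i=0: run of 'H' x 11 -> '11H'
  i=11: run of 'D' x 4 -> '4D'
  i=15: run of 'H' x 15 -> '15H'

RLE = 11H4D15H


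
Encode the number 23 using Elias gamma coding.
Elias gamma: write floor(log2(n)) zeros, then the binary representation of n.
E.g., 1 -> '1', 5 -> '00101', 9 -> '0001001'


num_bits = floor(log2(23)) + 1 = 5
leading_zeros = num_bits - 1 = 4
binary(23) = 10111

Elias gamma(23) = '0000' + '10111' = 000010111 (9 bits)


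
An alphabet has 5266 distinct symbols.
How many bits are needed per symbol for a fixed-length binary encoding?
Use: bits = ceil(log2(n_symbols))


log2(5266) = 12.3625
Bracket: 2^12 = 4096 < 5266 <= 2^13 = 8192
So ceil(log2(5266)) = 13

bits = ceil(log2(5266)) = ceil(12.3625) = 13 bits


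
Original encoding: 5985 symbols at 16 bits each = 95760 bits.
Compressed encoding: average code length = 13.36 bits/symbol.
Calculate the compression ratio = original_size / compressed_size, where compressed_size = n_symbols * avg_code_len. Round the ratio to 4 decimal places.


original_size = n_symbols * orig_bits = 5985 * 16 = 95760 bits
compressed_size = n_symbols * avg_code_len = 5985 * 13.36 = 79959.6 bits
ratio = original_size / compressed_size = 95760 / 79959.6 = 1.1976

Compression ratio = 1.1976


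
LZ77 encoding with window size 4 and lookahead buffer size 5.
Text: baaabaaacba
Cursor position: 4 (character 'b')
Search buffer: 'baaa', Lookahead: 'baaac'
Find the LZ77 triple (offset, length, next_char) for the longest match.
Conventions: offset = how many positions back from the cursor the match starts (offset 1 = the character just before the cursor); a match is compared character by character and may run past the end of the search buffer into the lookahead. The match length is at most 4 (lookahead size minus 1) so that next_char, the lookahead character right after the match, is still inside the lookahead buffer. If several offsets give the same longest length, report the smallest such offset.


Try each offset into the search buffer:
  offset=1 (pos 3, char 'a'): match length 0
  offset=2 (pos 2, char 'a'): match length 0
  offset=3 (pos 1, char 'a'): match length 0
  offset=4 (pos 0, char 'b'): match length 4
Longest match has length 4 at offset 4.
next_char = character at position 4 + 4 = 8 -> 'c'

Best match: offset=4, length=4 (matching 'baaa' starting at position 0)
LZ77 triple: (4, 4, 'c')


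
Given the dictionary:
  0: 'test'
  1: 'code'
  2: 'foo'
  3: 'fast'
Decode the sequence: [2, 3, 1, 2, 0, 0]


Look up each index in the dictionary:
  2 -> 'foo'
  3 -> 'fast'
  1 -> 'code'
  2 -> 'foo'
  0 -> 'test'
  0 -> 'test'

Decoded: "foo fast code foo test test"


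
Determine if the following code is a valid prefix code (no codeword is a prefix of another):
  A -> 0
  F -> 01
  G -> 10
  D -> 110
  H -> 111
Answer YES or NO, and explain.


Checking each pair (does one codeword prefix another?):
  A='0' vs F='01': prefix -- VIOLATION

NO -- this is NOT a valid prefix code. A (0) is a prefix of F (01).


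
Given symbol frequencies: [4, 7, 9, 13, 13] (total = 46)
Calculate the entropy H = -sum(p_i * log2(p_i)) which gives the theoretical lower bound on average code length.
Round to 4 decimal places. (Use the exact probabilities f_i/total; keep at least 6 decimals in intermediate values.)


Per-symbol terms -p_i * log2(p_i) with p_i = f_i/46:
  p = 4/46 = 0.086957: log2(p) = -3.523562, -p*log2(p) = 0.306397
  p = 7/46 = 0.152174: log2(p) = -2.716207, -p*log2(p) = 0.413336
  p = 9/46 = 0.195652: log2(p) = -2.353637, -p*log2(p) = 0.460494
  p = 13/46 = 0.282609: log2(p) = -1.823122, -p*log2(p) = 0.515230
  p = 13/46 = 0.282609: log2(p) = -1.823122, -p*log2(p) = 0.515230
H = 0.306397 + 0.413336 + 0.460494 + 0.515230 + 0.515230 = 2.210687

H = 2.2107 bits/symbol


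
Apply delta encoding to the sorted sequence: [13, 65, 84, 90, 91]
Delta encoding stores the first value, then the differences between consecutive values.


First value: 13
Deltas:
  65 - 13 = 52
  84 - 65 = 19
  90 - 84 = 6
  91 - 90 = 1


Delta encoded: [13, 52, 19, 6, 1]


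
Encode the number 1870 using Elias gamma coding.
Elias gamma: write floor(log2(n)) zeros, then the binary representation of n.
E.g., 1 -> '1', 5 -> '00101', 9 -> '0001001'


num_bits = floor(log2(1870)) + 1 = 11
leading_zeros = num_bits - 1 = 10
binary(1870) = 11101001110

Elias gamma(1870) = '0000000000' + '11101001110' = 000000000011101001110 (21 bits)


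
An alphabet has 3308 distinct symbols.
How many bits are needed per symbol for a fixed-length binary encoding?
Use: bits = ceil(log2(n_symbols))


log2(3308) = 11.6917
Bracket: 2^11 = 2048 < 3308 <= 2^12 = 4096
So ceil(log2(3308)) = 12

bits = ceil(log2(3308)) = ceil(11.6917) = 12 bits


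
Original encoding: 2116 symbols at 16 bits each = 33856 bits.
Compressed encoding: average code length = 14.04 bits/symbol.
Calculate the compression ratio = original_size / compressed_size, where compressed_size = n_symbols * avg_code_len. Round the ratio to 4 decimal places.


original_size = n_symbols * orig_bits = 2116 * 16 = 33856 bits
compressed_size = n_symbols * avg_code_len = 2116 * 14.04 = 29708.64 bits
ratio = original_size / compressed_size = 33856 / 29708.64 = 1.1396

Compression ratio = 1.1396


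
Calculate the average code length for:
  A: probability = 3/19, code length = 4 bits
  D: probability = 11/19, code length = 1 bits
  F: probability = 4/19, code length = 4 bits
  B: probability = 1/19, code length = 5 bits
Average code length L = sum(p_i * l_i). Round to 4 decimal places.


Weighted contributions p_i * l_i:
  A: (3/19) * 4 = 12/19
  D: (11/19) * 1 = 11/19
  F: (4/19) * 4 = 16/19
  B: (1/19) * 5 = 5/19
Sum = (12 + 11 + 16 + 5)/19 = 44/19

L = 44/19 = 2.3158 bits/symbol


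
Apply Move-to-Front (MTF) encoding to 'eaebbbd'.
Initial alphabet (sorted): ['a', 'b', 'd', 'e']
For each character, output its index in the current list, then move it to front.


MTF encoding:
'e': index 3 in ['a', 'b', 'd', 'e'] -> ['e', 'a', 'b', 'd']
'a': index 1 in ['e', 'a', 'b', 'd'] -> ['a', 'e', 'b', 'd']
'e': index 1 in ['a', 'e', 'b', 'd'] -> ['e', 'a', 'b', 'd']
'b': index 2 in ['e', 'a', 'b', 'd'] -> ['b', 'e', 'a', 'd']
'b': index 0 in ['b', 'e', 'a', 'd'] -> ['b', 'e', 'a', 'd']
'b': index 0 in ['b', 'e', 'a', 'd'] -> ['b', 'e', 'a', 'd']
'd': index 3 in ['b', 'e', 'a', 'd'] -> ['d', 'b', 'e', 'a']


Output: [3, 1, 1, 2, 0, 0, 3]
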